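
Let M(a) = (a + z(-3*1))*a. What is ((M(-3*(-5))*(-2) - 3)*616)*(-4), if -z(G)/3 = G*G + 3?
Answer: -1544928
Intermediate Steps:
z(G) = -9 - 3*G² (z(G) = -3*(G*G + 3) = -3*(G² + 3) = -3*(3 + G²) = -9 - 3*G²)
M(a) = a*(-36 + a) (M(a) = (a + (-9 - 3*(-3*1)²))*a = (a + (-9 - 3*(-3)²))*a = (a + (-9 - 3*9))*a = (a + (-9 - 27))*a = (a - 36)*a = (-36 + a)*a = a*(-36 + a))
((M(-3*(-5))*(-2) - 3)*616)*(-4) = ((((-3*(-5))*(-36 - 3*(-5)))*(-2) - 3)*616)*(-4) = (((15*(-36 + 15))*(-2) - 3)*616)*(-4) = (((15*(-21))*(-2) - 3)*616)*(-4) = ((-315*(-2) - 3)*616)*(-4) = ((630 - 3)*616)*(-4) = (627*616)*(-4) = 386232*(-4) = -1544928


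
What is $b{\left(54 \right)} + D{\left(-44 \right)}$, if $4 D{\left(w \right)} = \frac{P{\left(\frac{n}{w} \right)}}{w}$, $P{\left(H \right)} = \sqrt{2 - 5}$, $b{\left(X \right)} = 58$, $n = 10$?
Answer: $58 - \frac{i \sqrt{3}}{176} \approx 58.0 - 0.0098412 i$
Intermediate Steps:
$P{\left(H \right)} = i \sqrt{3}$ ($P{\left(H \right)} = \sqrt{-3} = i \sqrt{3}$)
$D{\left(w \right)} = \frac{i \sqrt{3}}{4 w}$ ($D{\left(w \right)} = \frac{i \sqrt{3} \frac{1}{w}}{4} = \frac{i \sqrt{3}}{4 w}$)
$b{\left(54 \right)} + D{\left(-44 \right)} = 58 + \frac{i \sqrt{3}}{4 \left(-44\right)} = 58 + \frac{1}{4} i \sqrt{3} \left(- \frac{1}{44}\right) = 58 - \frac{i \sqrt{3}}{176}$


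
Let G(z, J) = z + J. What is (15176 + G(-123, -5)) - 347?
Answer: 14701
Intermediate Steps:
G(z, J) = J + z
(15176 + G(-123, -5)) - 347 = (15176 + (-5 - 123)) - 347 = (15176 - 128) - 347 = 15048 - 347 = 14701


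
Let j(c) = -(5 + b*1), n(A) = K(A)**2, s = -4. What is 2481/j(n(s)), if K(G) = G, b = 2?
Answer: -2481/7 ≈ -354.43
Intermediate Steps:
n(A) = A**2
j(c) = -7 (j(c) = -(5 + 2*1) = -(5 + 2) = -1*7 = -7)
2481/j(n(s)) = 2481/(-7) = 2481*(-1/7) = -2481/7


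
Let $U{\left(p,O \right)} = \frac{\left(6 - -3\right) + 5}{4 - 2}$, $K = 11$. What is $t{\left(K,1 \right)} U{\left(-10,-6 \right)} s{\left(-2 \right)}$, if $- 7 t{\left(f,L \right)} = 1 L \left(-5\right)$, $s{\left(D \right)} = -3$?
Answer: $-15$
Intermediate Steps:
$U{\left(p,O \right)} = 7$ ($U{\left(p,O \right)} = \frac{\left(6 + 3\right) + 5}{2} = \left(9 + 5\right) \frac{1}{2} = 14 \cdot \frac{1}{2} = 7$)
$t{\left(f,L \right)} = \frac{5 L}{7}$ ($t{\left(f,L \right)} = - \frac{1 L \left(-5\right)}{7} = - \frac{L \left(-5\right)}{7} = - \frac{\left(-5\right) L}{7} = \frac{5 L}{7}$)
$t{\left(K,1 \right)} U{\left(-10,-6 \right)} s{\left(-2 \right)} = \frac{5}{7} \cdot 1 \cdot 7 \left(-3\right) = \frac{5}{7} \cdot 7 \left(-3\right) = 5 \left(-3\right) = -15$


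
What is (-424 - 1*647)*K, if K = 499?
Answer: -534429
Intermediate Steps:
(-424 - 1*647)*K = (-424 - 1*647)*499 = (-424 - 647)*499 = -1071*499 = -534429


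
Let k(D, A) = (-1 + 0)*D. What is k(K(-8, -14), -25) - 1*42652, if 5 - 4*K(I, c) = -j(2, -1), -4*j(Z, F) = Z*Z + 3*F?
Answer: -682451/16 ≈ -42653.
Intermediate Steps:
j(Z, F) = -3*F/4 - Z**2/4 (j(Z, F) = -(Z*Z + 3*F)/4 = -(Z**2 + 3*F)/4 = -3*F/4 - Z**2/4)
K(I, c) = 19/16 (K(I, c) = 5/4 - (-1)*(-3/4*(-1) - 1/4*2**2)/4 = 5/4 - (-1)*(3/4 - 1/4*4)/4 = 5/4 - (-1)*(3/4 - 1)/4 = 5/4 - (-1)*(-1)/(4*4) = 5/4 - 1/4*1/4 = 5/4 - 1/16 = 19/16)
k(D, A) = -D
k(K(-8, -14), -25) - 1*42652 = -1*19/16 - 1*42652 = -19/16 - 42652 = -682451/16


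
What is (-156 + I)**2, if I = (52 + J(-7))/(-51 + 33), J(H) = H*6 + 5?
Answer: 885481/36 ≈ 24597.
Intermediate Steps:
J(H) = 5 + 6*H (J(H) = 6*H + 5 = 5 + 6*H)
I = -5/6 (I = (52 + (5 + 6*(-7)))/(-51 + 33) = (52 + (5 - 42))/(-18) = (52 - 37)*(-1/18) = 15*(-1/18) = -5/6 ≈ -0.83333)
(-156 + I)**2 = (-156 - 5/6)**2 = (-941/6)**2 = 885481/36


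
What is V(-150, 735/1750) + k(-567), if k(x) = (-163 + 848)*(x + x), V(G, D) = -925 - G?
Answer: -777565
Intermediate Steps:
k(x) = 1370*x (k(x) = 685*(2*x) = 1370*x)
V(-150, 735/1750) + k(-567) = (-925 - 1*(-150)) + 1370*(-567) = (-925 + 150) - 776790 = -775 - 776790 = -777565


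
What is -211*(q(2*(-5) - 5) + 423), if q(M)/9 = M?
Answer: -60768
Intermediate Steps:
q(M) = 9*M
-211*(q(2*(-5) - 5) + 423) = -211*(9*(2*(-5) - 5) + 423) = -211*(9*(-10 - 5) + 423) = -211*(9*(-15) + 423) = -211*(-135 + 423) = -211*288 = -60768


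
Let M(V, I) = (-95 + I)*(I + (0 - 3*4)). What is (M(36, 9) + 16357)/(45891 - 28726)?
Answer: 3323/3433 ≈ 0.96796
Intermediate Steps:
M(V, I) = (-95 + I)*(-12 + I) (M(V, I) = (-95 + I)*(I + (0 - 12)) = (-95 + I)*(I - 12) = (-95 + I)*(-12 + I))
(M(36, 9) + 16357)/(45891 - 28726) = ((1140 + 9**2 - 107*9) + 16357)/(45891 - 28726) = ((1140 + 81 - 963) + 16357)/17165 = (258 + 16357)*(1/17165) = 16615*(1/17165) = 3323/3433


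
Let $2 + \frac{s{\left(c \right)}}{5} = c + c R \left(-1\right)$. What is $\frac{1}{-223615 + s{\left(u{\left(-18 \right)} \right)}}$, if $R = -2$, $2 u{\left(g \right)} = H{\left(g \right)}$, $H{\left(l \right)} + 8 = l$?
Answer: $- \frac{1}{223820} \approx -4.4679 \cdot 10^{-6}$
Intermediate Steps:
$H{\left(l \right)} = -8 + l$
$u{\left(g \right)} = -4 + \frac{g}{2}$ ($u{\left(g \right)} = \frac{-8 + g}{2} = -4 + \frac{g}{2}$)
$s{\left(c \right)} = -10 + 15 c$ ($s{\left(c \right)} = -10 + 5 \left(c + c \left(-2\right) \left(-1\right)\right) = -10 + 5 \left(c + - 2 c \left(-1\right)\right) = -10 + 5 \left(c + 2 c\right) = -10 + 5 \cdot 3 c = -10 + 15 c$)
$\frac{1}{-223615 + s{\left(u{\left(-18 \right)} \right)}} = \frac{1}{-223615 + \left(-10 + 15 \left(-4 + \frac{1}{2} \left(-18\right)\right)\right)} = \frac{1}{-223615 + \left(-10 + 15 \left(-4 - 9\right)\right)} = \frac{1}{-223615 + \left(-10 + 15 \left(-13\right)\right)} = \frac{1}{-223615 - 205} = \frac{1}{-223820} = - \frac{1}{223820}$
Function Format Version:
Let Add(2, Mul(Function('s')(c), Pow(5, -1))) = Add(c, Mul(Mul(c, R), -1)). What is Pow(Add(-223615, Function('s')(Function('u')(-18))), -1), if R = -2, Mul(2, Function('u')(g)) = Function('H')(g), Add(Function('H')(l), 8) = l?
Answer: Rational(-1, 223820) ≈ -4.4679e-6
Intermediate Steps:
Function('H')(l) = Add(-8, l)
Function('u')(g) = Add(-4, Mul(Rational(1, 2), g)) (Function('u')(g) = Mul(Rational(1, 2), Add(-8, g)) = Add(-4, Mul(Rational(1, 2), g)))
Function('s')(c) = Add(-10, Mul(15, c)) (Function('s')(c) = Add(-10, Mul(5, Add(c, Mul(Mul(c, -2), -1)))) = Add(-10, Mul(5, Add(c, Mul(Mul(-2, c), -1)))) = Add(-10, Mul(5, Add(c, Mul(2, c)))) = Add(-10, Mul(5, Mul(3, c))) = Add(-10, Mul(15, c)))
Pow(Add(-223615, Function('s')(Function('u')(-18))), -1) = Pow(Add(-223615, Add(-10, Mul(15, Add(-4, Mul(Rational(1, 2), -18))))), -1) = Pow(Add(-223615, Add(-10, Mul(15, Add(-4, -9)))), -1) = Pow(Add(-223615, Add(-10, Mul(15, -13))), -1) = Pow(Add(-223615, Add(-10, -195)), -1) = Pow(Add(-223615, -205), -1) = Pow(-223820, -1) = Rational(-1, 223820)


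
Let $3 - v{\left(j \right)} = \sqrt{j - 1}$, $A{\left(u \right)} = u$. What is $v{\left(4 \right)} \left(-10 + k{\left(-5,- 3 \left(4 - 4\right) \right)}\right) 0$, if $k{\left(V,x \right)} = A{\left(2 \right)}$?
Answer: $0$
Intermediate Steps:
$k{\left(V,x \right)} = 2$
$v{\left(j \right)} = 3 - \sqrt{-1 + j}$ ($v{\left(j \right)} = 3 - \sqrt{j - 1} = 3 - \sqrt{-1 + j}$)
$v{\left(4 \right)} \left(-10 + k{\left(-5,- 3 \left(4 - 4\right) \right)}\right) 0 = \left(3 - \sqrt{-1 + 4}\right) \left(-10 + 2\right) 0 = \left(3 - \sqrt{3}\right) \left(\left(-8\right) 0\right) = \left(3 - \sqrt{3}\right) 0 = 0$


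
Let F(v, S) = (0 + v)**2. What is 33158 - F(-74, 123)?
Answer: 27682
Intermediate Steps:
F(v, S) = v**2
33158 - F(-74, 123) = 33158 - 1*(-74)**2 = 33158 - 1*5476 = 33158 - 5476 = 27682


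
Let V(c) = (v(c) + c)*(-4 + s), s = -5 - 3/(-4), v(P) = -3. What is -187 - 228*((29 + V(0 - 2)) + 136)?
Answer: -47212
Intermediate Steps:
s = -17/4 (s = -5 - 3*(-¼) = -5 + ¾ = -17/4 ≈ -4.2500)
V(c) = 99/4 - 33*c/4 (V(c) = (-3 + c)*(-4 - 17/4) = (-3 + c)*(-33/4) = 99/4 - 33*c/4)
-187 - 228*((29 + V(0 - 2)) + 136) = -187 - 228*((29 + (99/4 - 33*(0 - 2)/4)) + 136) = -187 - 228*((29 + (99/4 - 33/4*(-2))) + 136) = -187 - 228*((29 + (99/4 + 33/2)) + 136) = -187 - 228*((29 + 165/4) + 136) = -187 - 228*(281/4 + 136) = -187 - 228*825/4 = -187 - 47025 = -47212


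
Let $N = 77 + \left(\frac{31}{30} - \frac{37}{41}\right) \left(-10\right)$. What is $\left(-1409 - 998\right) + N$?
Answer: $- \frac{286751}{123} \approx -2331.3$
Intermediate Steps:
$N = \frac{9310}{123}$ ($N = 77 + \left(31 \cdot \frac{1}{30} - \frac{37}{41}\right) \left(-10\right) = 77 + \left(\frac{31}{30} - \frac{37}{41}\right) \left(-10\right) = 77 + \frac{161}{1230} \left(-10\right) = 77 - \frac{161}{123} = \frac{9310}{123} \approx 75.691$)
$\left(-1409 - 998\right) + N = \left(-1409 - 998\right) + \frac{9310}{123} = -2407 + \frac{9310}{123} = - \frac{286751}{123}$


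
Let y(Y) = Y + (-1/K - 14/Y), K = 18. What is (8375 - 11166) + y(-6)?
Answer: -50305/18 ≈ -2794.7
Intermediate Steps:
y(Y) = -1/18 + Y - 14/Y (y(Y) = Y + (-1/18 - 14/Y) = -1/18 + Y - 14/Y)
(8375 - 11166) + y(-6) = (8375 - 11166) + (-1/18 - 6 - 14/(-6)) = -2791 + (-1/18 - 6 - 14*(-1/6)) = -2791 + (-1/18 - 6 + 7/3) = -2791 - 67/18 = -50305/18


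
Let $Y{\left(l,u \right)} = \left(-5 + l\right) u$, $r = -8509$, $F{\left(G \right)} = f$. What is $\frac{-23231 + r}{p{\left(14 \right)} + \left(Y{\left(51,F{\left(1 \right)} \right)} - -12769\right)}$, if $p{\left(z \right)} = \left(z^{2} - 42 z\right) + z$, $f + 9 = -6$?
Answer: $- \frac{31740}{11701} \approx -2.7126$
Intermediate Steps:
$f = -15$ ($f = -9 - 6 = -15$)
$F{\left(G \right)} = -15$
$p{\left(z \right)} = z^{2} - 41 z$
$Y{\left(l,u \right)} = u \left(-5 + l\right)$
$\frac{-23231 + r}{p{\left(14 \right)} + \left(Y{\left(51,F{\left(1 \right)} \right)} - -12769\right)} = \frac{-23231 - 8509}{14 \left(-41 + 14\right) - \left(-12769 + 15 \left(-5 + 51\right)\right)} = - \frac{31740}{14 \left(-27\right) + \left(\left(-15\right) 46 + 12769\right)} = - \frac{31740}{-378 + \left(-690 + 12769\right)} = - \frac{31740}{-378 + 12079} = - \frac{31740}{11701}$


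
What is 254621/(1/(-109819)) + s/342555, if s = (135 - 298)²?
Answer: -9578599504928876/342555 ≈ -2.7962e+10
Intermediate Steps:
s = 26569 (s = (-163)² = 26569)
254621/(1/(-109819)) + s/342555 = 254621/(1/(-109819)) + 26569/342555 = 254621/(-1/109819) + 26569*(1/342555) = 254621*(-109819) + 26569/342555 = -27962223599 + 26569/342555 = -9578599504928876/342555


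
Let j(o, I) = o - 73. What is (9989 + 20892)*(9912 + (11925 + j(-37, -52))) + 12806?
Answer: 670964293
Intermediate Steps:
j(o, I) = -73 + o
(9989 + 20892)*(9912 + (11925 + j(-37, -52))) + 12806 = (9989 + 20892)*(9912 + (11925 + (-73 - 37))) + 12806 = 30881*(9912 + (11925 - 110)) + 12806 = 30881*(9912 + 11815) + 12806 = 30881*21727 + 12806 = 670951487 + 12806 = 670964293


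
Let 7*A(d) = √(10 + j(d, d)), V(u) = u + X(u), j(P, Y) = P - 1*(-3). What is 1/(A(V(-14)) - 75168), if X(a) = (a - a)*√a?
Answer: -3683232/276861182977 - 7*I/276861182977 ≈ -1.3304e-5 - 2.5283e-11*I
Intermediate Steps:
X(a) = 0 (X(a) = 0*√a = 0)
j(P, Y) = 3 + P (j(P, Y) = P + 3 = 3 + P)
V(u) = u (V(u) = u + 0 = u)
A(d) = √(13 + d)/7 (A(d) = √(10 + (3 + d))/7 = √(13 + d)/7)
1/(A(V(-14)) - 75168) = 1/(√(13 - 14)/7 - 75168) = 1/(√(-1)/7 - 75168) = 1/(I/7 - 75168) = 1/(-75168 + I/7) = 49*(-75168 - I/7)/276861182977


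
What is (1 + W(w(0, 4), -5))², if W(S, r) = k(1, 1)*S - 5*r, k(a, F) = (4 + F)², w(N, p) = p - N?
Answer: 15876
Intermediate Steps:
W(S, r) = -5*r + 25*S (W(S, r) = (4 + 1)²*S - 5*r = 5²*S - 5*r = 25*S - 5*r = -5*r + 25*S)
(1 + W(w(0, 4), -5))² = (1 + (-5*(-5) + 25*(4 - 1*0)))² = (1 + (25 + 25*(4 + 0)))² = (1 + (25 + 25*4))² = (1 + (25 + 100))² = (1 + 125)² = 126² = 15876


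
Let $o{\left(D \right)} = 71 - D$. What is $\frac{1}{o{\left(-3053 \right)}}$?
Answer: $\frac{1}{3124} \approx 0.0003201$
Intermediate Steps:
$\frac{1}{o{\left(-3053 \right)}} = \frac{1}{71 - -3053} = \frac{1}{71 + 3053} = \frac{1}{3124}$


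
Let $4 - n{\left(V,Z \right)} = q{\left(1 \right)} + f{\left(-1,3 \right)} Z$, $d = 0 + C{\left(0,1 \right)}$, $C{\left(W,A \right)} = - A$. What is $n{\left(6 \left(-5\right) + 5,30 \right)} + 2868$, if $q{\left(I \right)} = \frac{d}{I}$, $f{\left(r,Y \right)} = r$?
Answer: $2903$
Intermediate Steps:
$d = -1$ ($d = 0 - 1 = -1$)
$q{\left(I \right)} = - \frac{1}{I}$
$n{\left(V,Z \right)} = 5 + Z$ ($n{\left(V,Z \right)} = 4 - \left(- 1^{-1} - Z\right) = 4 - \left(\left(-1\right) 1 - Z\right) = 4 - \left(-1 - Z\right) = 4 + \left(1 + Z\right) = 5 + Z$)
$n{\left(6 \left(-5\right) + 5,30 \right)} + 2868 = \left(5 + 30\right) + 2868 = 35 + 2868 = 2903$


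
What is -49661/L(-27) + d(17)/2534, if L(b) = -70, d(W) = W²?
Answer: 642149/905 ≈ 709.56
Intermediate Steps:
-49661/L(-27) + d(17)/2534 = -49661/(-70) + 17²/2534 = -49661*(-1/70) + 289*(1/2534) = 49661/70 + 289/2534 = 642149/905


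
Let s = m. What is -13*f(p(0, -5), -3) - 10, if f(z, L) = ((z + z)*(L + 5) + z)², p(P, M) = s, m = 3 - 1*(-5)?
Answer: -20810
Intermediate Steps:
m = 8 (m = 3 + 5 = 8)
s = 8
p(P, M) = 8
f(z, L) = (z + 2*z*(5 + L))² (f(z, L) = ((2*z)*(5 + L) + z)² = (2*z*(5 + L) + z)² = (z + 2*z*(5 + L))²)
-13*f(p(0, -5), -3) - 10 = -13*8²*(11 + 2*(-3))² - 10 = -832*(11 - 6)² - 10 = -832*5² - 10 = -832*25 - 10 = -13*1600 - 10 = -20800 - 10 = -20810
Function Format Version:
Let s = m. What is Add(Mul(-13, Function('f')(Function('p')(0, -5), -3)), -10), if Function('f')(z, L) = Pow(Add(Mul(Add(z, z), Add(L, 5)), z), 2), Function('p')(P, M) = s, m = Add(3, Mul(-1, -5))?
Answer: -20810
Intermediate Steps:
m = 8 (m = Add(3, 5) = 8)
s = 8
Function('p')(P, M) = 8
Function('f')(z, L) = Pow(Add(z, Mul(2, z, Add(5, L))), 2) (Function('f')(z, L) = Pow(Add(Mul(Mul(2, z), Add(5, L)), z), 2) = Pow(Add(Mul(2, z, Add(5, L)), z), 2) = Pow(Add(z, Mul(2, z, Add(5, L))), 2))
Add(Mul(-13, Function('f')(Function('p')(0, -5), -3)), -10) = Add(Mul(-13, Mul(Pow(8, 2), Pow(Add(11, Mul(2, -3)), 2))), -10) = Add(Mul(-13, Mul(64, Pow(Add(11, -6), 2))), -10) = Add(Mul(-13, Mul(64, Pow(5, 2))), -10) = Add(Mul(-13, Mul(64, 25)), -10) = Add(Mul(-13, 1600), -10) = Add(-20800, -10) = -20810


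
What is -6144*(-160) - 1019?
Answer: 982021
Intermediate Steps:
-6144*(-160) - 1019 = -1536*(-640) - 1019 = 983040 - 1019 = 982021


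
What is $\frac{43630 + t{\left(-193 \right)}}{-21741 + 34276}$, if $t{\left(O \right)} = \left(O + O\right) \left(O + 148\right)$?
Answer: $\frac{12200}{2507} \approx 4.8664$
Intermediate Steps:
$t{\left(O \right)} = 2 O \left(148 + O\right)$
$\frac{43630 + t{\left(-193 \right)}}{-21741 + 34276} = \frac{43630 + 2 \left(-193\right) \left(148 - 193\right)}{-21741 + 34276} = \frac{43630 + 2 \left(-193\right) \left(-45\right)}{12535} = \left(43630 + 17370\right) \frac{1}{12535} = 61000 \cdot \frac{1}{12535} = \frac{12200}{2507}$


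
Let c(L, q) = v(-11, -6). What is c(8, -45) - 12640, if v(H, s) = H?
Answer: -12651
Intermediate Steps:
c(L, q) = -11
c(8, -45) - 12640 = -11 - 12640 = -12651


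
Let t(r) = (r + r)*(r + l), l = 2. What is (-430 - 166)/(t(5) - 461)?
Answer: 596/391 ≈ 1.5243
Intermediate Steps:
t(r) = 2*r*(2 + r) (t(r) = (r + r)*(r + 2) = (2*r)*(2 + r) = 2*r*(2 + r))
(-430 - 166)/(t(5) - 461) = (-430 - 166)/(2*5*(2 + 5) - 461) = -596/(2*5*7 - 461) = -596/(70 - 461) = -596/(-391) = -596*(-1/391) = 596/391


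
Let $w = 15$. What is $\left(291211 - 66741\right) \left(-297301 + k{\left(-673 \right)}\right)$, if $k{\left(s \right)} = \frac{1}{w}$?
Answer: $- \frac{200205421516}{3} \approx -6.6735 \cdot 10^{10}$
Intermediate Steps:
$k{\left(s \right)} = \frac{1}{15}$
$\left(291211 - 66741\right) \left(-297301 + k{\left(-673 \right)}\right) = \left(291211 - 66741\right) \left(-297301 + \frac{1}{15}\right) = 224470 \left(- \frac{4459514}{15}\right) = - \frac{200205421516}{3}$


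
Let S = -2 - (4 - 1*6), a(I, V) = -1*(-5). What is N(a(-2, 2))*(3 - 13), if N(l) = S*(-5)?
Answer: 0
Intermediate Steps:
a(I, V) = 5
S = 0 (S = -2 - (4 - 6) = -2 - 1*(-2) = -2 + 2 = 0)
N(l) = 0 (N(l) = 0*(-5) = 0)
N(a(-2, 2))*(3 - 13) = 0*(3 - 13) = 0*(-10) = 0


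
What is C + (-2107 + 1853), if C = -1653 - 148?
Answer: -2055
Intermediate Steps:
C = -1801
C + (-2107 + 1853) = -1801 + (-2107 + 1853) = -1801 - 254 = -2055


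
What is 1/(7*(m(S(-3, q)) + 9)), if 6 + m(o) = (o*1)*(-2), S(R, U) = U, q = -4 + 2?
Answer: 1/49 ≈ 0.020408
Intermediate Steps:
q = -2
m(o) = -6 - 2*o (m(o) = -6 + (o*1)*(-2) = -6 + o*(-2) = -6 - 2*o)
1/(7*(m(S(-3, q)) + 9)) = 1/(7*((-6 - 2*(-2)) + 9)) = 1/(7*((-6 + 4) + 9)) = 1/(7*(-2 + 9)) = 1/(7*7) = 1/49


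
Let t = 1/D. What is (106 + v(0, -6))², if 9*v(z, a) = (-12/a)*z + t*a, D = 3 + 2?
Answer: 2521744/225 ≈ 11208.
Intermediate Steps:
D = 5
t = ⅕ (t = 1/5 = ⅕ ≈ 0.20000)
v(z, a) = a/45 - 4*z/(3*a) (v(z, a) = ((-12/a)*z + a/5)/9 = (-12*z/a + a/5)/9 = (a/5 - 12*z/a)/9 = a/45 - 4*z/(3*a))
(106 + v(0, -6))² = (106 + (1/45)*((-6)² - 60*0)/(-6))² = (106 + (1/45)*(-⅙)*(36 + 0))² = (106 + (1/45)*(-⅙)*36)² = (106 - 2/15)² = (1588/15)² = 2521744/225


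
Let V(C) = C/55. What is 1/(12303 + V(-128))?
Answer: 55/676537 ≈ 8.1296e-5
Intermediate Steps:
V(C) = C/55 (V(C) = C*(1/55) = C/55)
1/(12303 + V(-128)) = 1/(12303 + (1/55)*(-128)) = 1/(12303 - 128/55) = 1/(676537/55) = 55/676537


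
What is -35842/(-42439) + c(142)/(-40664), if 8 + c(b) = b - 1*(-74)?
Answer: 13929344/16593649 ≈ 0.83944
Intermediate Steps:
c(b) = 66 + b (c(b) = -8 + (b - 1*(-74)) = -8 + (b + 74) = -8 + (74 + b) = 66 + b)
-35842/(-42439) + c(142)/(-40664) = -35842/(-42439) + (66 + 142)/(-40664) = -35842*(-1/42439) + 208*(-1/40664) = 35842/42439 - 2/391 = 13929344/16593649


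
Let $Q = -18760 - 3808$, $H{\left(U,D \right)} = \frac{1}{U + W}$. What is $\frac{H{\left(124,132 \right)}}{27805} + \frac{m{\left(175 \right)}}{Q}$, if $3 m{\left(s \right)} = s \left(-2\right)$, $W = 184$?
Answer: $\frac{26762917}{5176901730} \approx 0.0051697$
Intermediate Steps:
$m{\left(s \right)} = - \frac{2 s}{3}$ ($m{\left(s \right)} = \frac{s \left(-2\right)}{3} = \frac{\left(-2\right) s}{3} = - \frac{2 s}{3}$)
$H{\left(U,D \right)} = \frac{1}{184 + U}$ ($H{\left(U,D \right)} = \frac{1}{U + 184} = \frac{1}{184 + U}$)
$Q = -22568$
$\frac{H{\left(124,132 \right)}}{27805} + \frac{m{\left(175 \right)}}{Q} = \frac{1}{\left(184 + 124\right) 27805} + \frac{\left(- \frac{2}{3}\right) 175}{-22568} = \frac{1}{308} \cdot \frac{1}{27805} - - \frac{25}{4836} = \frac{1}{308} \cdot \frac{1}{27805} + \frac{25}{4836} = \frac{1}{8563940} + \frac{25}{4836} = \frac{26762917}{5176901730}$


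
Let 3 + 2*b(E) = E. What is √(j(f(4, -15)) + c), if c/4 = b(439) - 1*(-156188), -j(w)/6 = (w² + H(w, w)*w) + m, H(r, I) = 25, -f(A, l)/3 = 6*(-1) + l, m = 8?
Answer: 14*√3022 ≈ 769.62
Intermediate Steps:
b(E) = -3/2 + E/2
f(A, l) = 18 - 3*l (f(A, l) = -3*(6*(-1) + l) = -3*(-6 + l) = 18 - 3*l)
j(w) = -48 - 150*w - 6*w² (j(w) = -6*((w² + 25*w) + 8) = -6*(8 + w² + 25*w) = -48 - 150*w - 6*w²)
c = 625624 (c = 4*((-3/2 + (½)*439) - 1*(-156188)) = 4*((-3/2 + 439/2) + 156188) = 4*(218 + 156188) = 4*156406 = 625624)
√(j(f(4, -15)) + c) = √((-48 - 150*(18 - 3*(-15)) - 6*(18 - 3*(-15))²) + 625624) = √((-48 - 150*(18 + 45) - 6*(18 + 45)²) + 625624) = √((-48 - 150*63 - 6*63²) + 625624) = √((-48 - 9450 - 6*3969) + 625624) = √((-48 - 9450 - 23814) + 625624) = √(-33312 + 625624) = √592312 = 14*√3022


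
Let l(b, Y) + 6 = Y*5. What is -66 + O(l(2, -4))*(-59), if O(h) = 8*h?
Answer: 12206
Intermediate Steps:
l(b, Y) = -6 + 5*Y (l(b, Y) = -6 + Y*5 = -6 + 5*Y)
-66 + O(l(2, -4))*(-59) = -66 + (8*(-6 + 5*(-4)))*(-59) = -66 + (8*(-6 - 20))*(-59) = -66 + (8*(-26))*(-59) = -66 - 208*(-59) = -66 + 12272 = 12206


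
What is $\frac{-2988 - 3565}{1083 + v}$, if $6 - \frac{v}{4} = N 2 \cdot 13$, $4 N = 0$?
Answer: $- \frac{6553}{1107} \approx -5.9196$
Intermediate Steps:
$N = 0$ ($N = \frac{1}{4} \cdot 0 = 0$)
$v = 24$ ($v = 24 - 4 \cdot 0 \cdot 2 \cdot 13 = 24 - 4 \cdot 0 \cdot 13 = 24 - 0 = 24 + 0 = 24$)
$\frac{-2988 - 3565}{1083 + v} = \frac{-2988 - 3565}{1083 + 24} = - \frac{6553}{1107}$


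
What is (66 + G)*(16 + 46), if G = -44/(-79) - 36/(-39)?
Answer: 4296724/1027 ≈ 4183.8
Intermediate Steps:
G = 1520/1027 (G = -44*(-1/79) - 36*(-1/39) = 44/79 + 12/13 = 1520/1027 ≈ 1.4800)
(66 + G)*(16 + 46) = (66 + 1520/1027)*(16 + 46) = (69302/1027)*62 = 4296724/1027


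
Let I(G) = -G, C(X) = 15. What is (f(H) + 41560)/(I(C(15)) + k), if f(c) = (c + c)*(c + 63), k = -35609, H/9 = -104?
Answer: -209477/4453 ≈ -47.042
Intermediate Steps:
H = -936 (H = 9*(-104) = -936)
f(c) = 2*c*(63 + c) (f(c) = (2*c)*(63 + c) = 2*c*(63 + c))
(f(H) + 41560)/(I(C(15)) + k) = (2*(-936)*(63 - 936) + 41560)/(-1*15 - 35609) = (2*(-936)*(-873) + 41560)/(-15 - 35609) = (1634256 + 41560)/(-35624) = 1675816*(-1/35624) = -209477/4453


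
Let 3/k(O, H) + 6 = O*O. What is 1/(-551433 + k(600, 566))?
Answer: -119998/66170857133 ≈ -1.8135e-6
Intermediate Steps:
k(O, H) = 3/(-6 + O²) (k(O, H) = 3/(-6 + O*O) = 3/(-6 + O²))
1/(-551433 + k(600, 566)) = 1/(-551433 + 3/(-6 + 600²)) = 1/(-551433 + 3/(-6 + 360000)) = 1/(-551433 + 3/359994) = 1/(-551433 + 3*(1/359994)) = 1/(-551433 + 1/119998) = 1/(-66170857133/119998) = -119998/66170857133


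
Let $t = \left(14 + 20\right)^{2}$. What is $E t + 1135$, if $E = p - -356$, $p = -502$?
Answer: $-167641$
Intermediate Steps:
$E = -146$ ($E = -502 - -356 = -502 + 356 = -146$)
$t = 1156$ ($t = 34^{2} = 1156$)
$E t + 1135 = \left(-146\right) 1156 + 1135 = -168776 + 1135 = -167641$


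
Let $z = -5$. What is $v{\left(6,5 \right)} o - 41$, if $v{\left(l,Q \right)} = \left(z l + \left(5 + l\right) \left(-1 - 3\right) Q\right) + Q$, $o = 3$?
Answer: $-776$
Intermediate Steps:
$v{\left(l,Q \right)} = Q - 5 l + Q \left(-20 - 4 l\right)$ ($v{\left(l,Q \right)} = \left(- 5 l + \left(5 + l\right) \left(-1 - 3\right) Q\right) + Q = \left(- 5 l + \left(5 + l\right) \left(-4\right) Q\right) + Q = \left(- 5 l + \left(-20 - 4 l\right) Q\right) + Q = \left(- 5 l + Q \left(-20 - 4 l\right)\right) + Q = Q - 5 l + Q \left(-20 - 4 l\right)$)
$v{\left(6,5 \right)} o - 41 = \left(\left(-19\right) 5 - 30 - 20 \cdot 6\right) 3 - 41 = \left(-95 - 30 - 120\right) 3 - 41 = \left(-245\right) 3 - 41 = -735 - 41 = -776$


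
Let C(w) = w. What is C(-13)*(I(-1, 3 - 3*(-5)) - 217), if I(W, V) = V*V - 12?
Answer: -1235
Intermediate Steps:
I(W, V) = -12 + V**2 (I(W, V) = V**2 - 12 = -12 + V**2)
C(-13)*(I(-1, 3 - 3*(-5)) - 217) = -13*((-12 + (3 - 3*(-5))**2) - 217) = -13*((-12 + (3 + 15)**2) - 217) = -13*((-12 + 18**2) - 217) = -13*((-12 + 324) - 217) = -13*(312 - 217) = -13*95 = -1235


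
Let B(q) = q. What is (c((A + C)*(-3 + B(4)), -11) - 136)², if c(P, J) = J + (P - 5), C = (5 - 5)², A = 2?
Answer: 22500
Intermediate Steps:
C = 0 (C = 0² = 0)
c(P, J) = -5 + J + P (c(P, J) = J + (-5 + P) = -5 + J + P)
(c((A + C)*(-3 + B(4)), -11) - 136)² = ((-5 - 11 + (2 + 0)*(-3 + 4)) - 136)² = ((-5 - 11 + 2*1) - 136)² = ((-5 - 11 + 2) - 136)² = (-14 - 136)² = (-150)² = 22500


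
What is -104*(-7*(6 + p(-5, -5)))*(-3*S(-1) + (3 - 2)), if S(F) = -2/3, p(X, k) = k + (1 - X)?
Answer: 15288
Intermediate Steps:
p(X, k) = 1 + k - X
S(F) = -2/3 (S(F) = -2*1/3 = -2/3)
-104*(-7*(6 + p(-5, -5)))*(-3*S(-1) + (3 - 2)) = -104*(-7*(6 + (1 - 5 - 1*(-5))))*(-3*(-2/3) + (3 - 2)) = -104*(-7*(6 + (1 - 5 + 5)))*(2 + 1) = -104*(-7*(6 + 1))*3 = -104*(-7*7)*3 = -(-5096)*3 = -104*(-147) = 15288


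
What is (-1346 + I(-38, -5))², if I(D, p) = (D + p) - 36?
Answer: 2030625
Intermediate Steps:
I(D, p) = -36 + D + p
(-1346 + I(-38, -5))² = (-1346 + (-36 - 38 - 5))² = (-1346 - 79)² = (-1425)² = 2030625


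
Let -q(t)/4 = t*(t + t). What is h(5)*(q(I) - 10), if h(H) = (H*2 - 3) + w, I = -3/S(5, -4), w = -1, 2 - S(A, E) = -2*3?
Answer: -267/4 ≈ -66.750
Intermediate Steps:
S(A, E) = 8 (S(A, E) = 2 - (-2)*3 = 2 - 1*(-6) = 2 + 6 = 8)
I = -3/8 ≈ -0.37500
q(t) = -8*t² (q(t) = -4*t*(t + t) = -4*t*2*t = -8*t²)
h(H) = -4 + 2*H (h(H) = (H*2 - 3) - 1 = (2*H - 3) - 1 = (-3 + 2*H) - 1 = -4 + 2*H)
h(5)*(q(I) - 10) = (-4 + 2*5)*(-8*(-3/8)² - 10) = (-4 + 10)*(-8*9/64 - 10) = 6*(-9/8 - 10) = 6*(-89/8) = -267/4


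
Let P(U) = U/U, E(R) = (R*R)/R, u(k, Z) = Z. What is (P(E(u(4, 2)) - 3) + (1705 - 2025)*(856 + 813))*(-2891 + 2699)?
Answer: 102543168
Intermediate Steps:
E(R) = R (E(R) = R²/R = R)
P(U) = 1
(P(E(u(4, 2)) - 3) + (1705 - 2025)*(856 + 813))*(-2891 + 2699) = (1 + (1705 - 2025)*(856 + 813))*(-2891 + 2699) = (1 - 320*1669)*(-192) = (1 - 534080)*(-192) = -534079*(-192) = 102543168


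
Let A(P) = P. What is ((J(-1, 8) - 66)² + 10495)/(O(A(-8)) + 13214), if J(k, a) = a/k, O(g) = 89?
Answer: 15971/13303 ≈ 1.2006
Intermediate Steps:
((J(-1, 8) - 66)² + 10495)/(O(A(-8)) + 13214) = ((8/(-1) - 66)² + 10495)/(89 + 13214) = ((8*(-1) - 66)² + 10495)/13303 = ((-8 - 66)² + 10495)*(1/13303) = ((-74)² + 10495)*(1/13303) = (5476 + 10495)*(1/13303) = 15971*(1/13303) = 15971/13303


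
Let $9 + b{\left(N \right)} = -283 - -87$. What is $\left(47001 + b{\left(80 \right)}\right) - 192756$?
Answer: $-145960$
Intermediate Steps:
$b{\left(N \right)} = -205$ ($b{\left(N \right)} = -9 - 196 = -205$)
$\left(47001 + b{\left(80 \right)}\right) - 192756 = \left(47001 - 205\right) - 192756 = 46796 - 192756 = -145960$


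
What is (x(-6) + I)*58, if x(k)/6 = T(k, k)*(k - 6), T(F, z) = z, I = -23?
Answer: 23722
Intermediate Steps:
x(k) = 6*k*(-6 + k) (x(k) = 6*(k*(k - 6)) = 6*(k*(-6 + k)) = 6*k*(-6 + k))
(x(-6) + I)*58 = (6*(-6)*(-6 - 6) - 23)*58 = (6*(-6)*(-12) - 23)*58 = (432 - 23)*58 = 409*58 = 23722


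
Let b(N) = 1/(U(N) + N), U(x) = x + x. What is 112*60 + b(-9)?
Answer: 181439/27 ≈ 6720.0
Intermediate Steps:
U(x) = 2*x
b(N) = 1/(3*N) (b(N) = 1/(2*N + N) = 1/(3*N))
112*60 + b(-9) = 112*60 + (⅓)/(-9) = 6720 + (⅓)*(-⅑) = 6720 - 1/27 = 181439/27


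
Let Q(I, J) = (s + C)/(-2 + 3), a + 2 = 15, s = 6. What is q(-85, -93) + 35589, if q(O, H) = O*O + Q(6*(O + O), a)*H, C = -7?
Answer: 42907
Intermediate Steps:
a = 13 (a = -2 + 15 = 13)
Q(I, J) = -1 (Q(I, J) = (6 - 7)/(-2 + 3) = -1/1 = -1*1 = -1)
q(O, H) = O² - H (q(O, H) = O*O - H = O² - H)
q(-85, -93) + 35589 = ((-85)² - 1*(-93)) + 35589 = (7225 + 93) + 35589 = 7318 + 35589 = 42907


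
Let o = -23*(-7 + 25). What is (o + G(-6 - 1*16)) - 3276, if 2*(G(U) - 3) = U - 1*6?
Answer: -3701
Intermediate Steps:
G(U) = U/2 (G(U) = 3 + (U - 1*6)/2 = 3 + (U - 6)/2 = 3 + (-6 + U)/2 = 3 + (-3 + U/2) = U/2)
o = -414 (o = -23*18 = -414)
(o + G(-6 - 1*16)) - 3276 = (-414 + (-6 - 1*16)/2) - 3276 = (-414 + (-6 - 16)/2) - 3276 = (-414 + (½)*(-22)) - 3276 = (-414 - 11) - 3276 = -425 - 3276 = -3701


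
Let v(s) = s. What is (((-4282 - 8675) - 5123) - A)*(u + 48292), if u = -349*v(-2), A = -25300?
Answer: 353707800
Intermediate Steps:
u = 698 (u = -349*(-2) = 698)
(((-4282 - 8675) - 5123) - A)*(u + 48292) = (((-4282 - 8675) - 5123) - 1*(-25300))*(698 + 48292) = ((-12957 - 5123) + 25300)*48990 = (-18080 + 25300)*48990 = 7220*48990 = 353707800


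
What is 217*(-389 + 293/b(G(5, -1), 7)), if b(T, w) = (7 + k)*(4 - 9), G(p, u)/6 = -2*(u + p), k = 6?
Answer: -5550426/65 ≈ -85391.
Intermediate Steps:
G(p, u) = -12*p - 12*u (G(p, u) = 6*(-2*(u + p)) = 6*(-2*(p + u)) = 6*(-2*p - 2*u) = -12*p - 12*u)
b(T, w) = -65 (b(T, w) = (7 + 6)*(4 - 9) = 13*(-5) = -65)
217*(-389 + 293/b(G(5, -1), 7)) = 217*(-389 + 293/(-65)) = 217*(-389 + 293*(-1/65)) = 217*(-389 - 293/65) = 217*(-25578/65) = -5550426/65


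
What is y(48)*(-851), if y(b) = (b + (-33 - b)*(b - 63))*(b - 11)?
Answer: -39768081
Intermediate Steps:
y(b) = (-11 + b)*(b + (-63 + b)*(-33 - b)) (y(b) = (b + (-33 - b)*(-63 + b))*(-11 + b) = (b + (-63 + b)*(-33 - b))*(-11 + b) = (-11 + b)*(b + (-63 + b)*(-33 - b)))
y(48)*(-851) = (-22869 - 1*48³ + 42*48² + 1738*48)*(-851) = (-22869 - 1*110592 + 42*2304 + 83424)*(-851) = (-22869 - 110592 + 96768 + 83424)*(-851) = 46731*(-851) = -39768081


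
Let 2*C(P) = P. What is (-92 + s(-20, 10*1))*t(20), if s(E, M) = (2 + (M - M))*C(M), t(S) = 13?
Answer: -1066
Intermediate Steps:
C(P) = P/2
s(E, M) = M (s(E, M) = (2 + (M - M))*(M/2) = (2 + 0)*(M/2) = 2*(M/2) = M)
(-92 + s(-20, 10*1))*t(20) = (-92 + 10*1)*13 = (-92 + 10)*13 = -82*13 = -1066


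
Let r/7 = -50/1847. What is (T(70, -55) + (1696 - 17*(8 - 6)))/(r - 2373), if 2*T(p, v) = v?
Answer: -862549/1252366 ≈ -0.68874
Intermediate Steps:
T(p, v) = v/2
r = -350/1847 (r = 7*(-50/1847) = -350/1847 ≈ -0.18950)
(T(70, -55) + (1696 - 17*(8 - 6)))/(r - 2373) = ((½)*(-55) + (1696 - 17*(8 - 6)))/(-350/1847 - 2373) = (-55/2 + (1696 - 17*2))/(-4383281/1847) = (-55/2 + (1696 - 34))*(-1847/4383281) = (-55/2 + 1662)*(-1847/4383281) = (3269/2)*(-1847/4383281) = -862549/1252366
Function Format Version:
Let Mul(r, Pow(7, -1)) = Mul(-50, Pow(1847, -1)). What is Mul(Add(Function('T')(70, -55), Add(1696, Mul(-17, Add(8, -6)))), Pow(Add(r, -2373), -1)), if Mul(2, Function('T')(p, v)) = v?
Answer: Rational(-862549, 1252366) ≈ -0.68874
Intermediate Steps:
Function('T')(p, v) = Mul(Rational(1, 2), v)
r = Rational(-350, 1847) (r = Mul(7, Mul(-50, Pow(1847, -1))) = Mul(7, Mul(-50, Rational(1, 1847))) = Mul(7, Rational(-50, 1847)) = Rational(-350, 1847) ≈ -0.18950)
Mul(Add(Function('T')(70, -55), Add(1696, Mul(-17, Add(8, -6)))), Pow(Add(r, -2373), -1)) = Mul(Add(Mul(Rational(1, 2), -55), Add(1696, Mul(-17, Add(8, -6)))), Pow(Add(Rational(-350, 1847), -2373), -1)) = Mul(Add(Rational(-55, 2), Add(1696, Mul(-17, 2))), Pow(Rational(-4383281, 1847), -1)) = Mul(Add(Rational(-55, 2), Add(1696, -34)), Rational(-1847, 4383281)) = Mul(Add(Rational(-55, 2), 1662), Rational(-1847, 4383281)) = Mul(Rational(3269, 2), Rational(-1847, 4383281)) = Rational(-862549, 1252366)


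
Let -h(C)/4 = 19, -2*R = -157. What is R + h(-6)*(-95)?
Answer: 14597/2 ≈ 7298.5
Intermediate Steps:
R = 157/2 (R = -½*(-157) = 157/2 ≈ 78.500)
h(C) = -76 (h(C) = -4*19 = -76)
R + h(-6)*(-95) = 157/2 - 76*(-95) = 157/2 + 7220 = 14597/2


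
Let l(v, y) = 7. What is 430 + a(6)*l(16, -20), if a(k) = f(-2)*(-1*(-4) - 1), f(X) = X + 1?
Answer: 409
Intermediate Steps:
f(X) = 1 + X
a(k) = -3 (a(k) = (1 - 2)*(-1*(-4) - 1) = -(4 - 1) = -1*3 = -3)
430 + a(6)*l(16, -20) = 430 - 3*7 = 430 - 21 = 409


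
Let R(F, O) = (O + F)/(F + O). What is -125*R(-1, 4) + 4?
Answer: -121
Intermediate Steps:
R(F, O) = 1 (R(F, O) = (F + O)/(F + O) = 1)
-125*R(-1, 4) + 4 = -125 + 4 = -121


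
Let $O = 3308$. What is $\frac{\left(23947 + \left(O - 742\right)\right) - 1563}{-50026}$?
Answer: $- \frac{12475}{25013} \approx -0.49874$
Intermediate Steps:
$\frac{\left(23947 + \left(O - 742\right)\right) - 1563}{-50026} = \frac{\left(23947 + \left(3308 - 742\right)\right) - 1563}{-50026} = \left(\left(23947 + \left(3308 - 742\right)\right) - 1563\right) \left(- \frac{1}{50026}\right) = \left(\left(23947 + 2566\right) - 1563\right) \left(- \frac{1}{50026}\right) = \left(26513 - 1563\right) \left(- \frac{1}{50026}\right) = 24950 \left(- \frac{1}{50026}\right) = - \frac{12475}{25013}$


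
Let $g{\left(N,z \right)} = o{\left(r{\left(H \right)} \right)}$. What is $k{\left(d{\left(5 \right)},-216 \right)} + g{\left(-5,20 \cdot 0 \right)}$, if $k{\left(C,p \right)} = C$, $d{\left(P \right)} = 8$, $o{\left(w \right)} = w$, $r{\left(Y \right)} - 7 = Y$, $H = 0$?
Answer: $15$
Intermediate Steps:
$r{\left(Y \right)} = 7 + Y$
$g{\left(N,z \right)} = 7$ ($g{\left(N,z \right)} = 7 + 0 = 7$)
$k{\left(d{\left(5 \right)},-216 \right)} + g{\left(-5,20 \cdot 0 \right)} = 8 + 7 = 15$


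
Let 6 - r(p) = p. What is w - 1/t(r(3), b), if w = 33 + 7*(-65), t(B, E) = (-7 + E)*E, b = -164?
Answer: -11834569/28044 ≈ -422.00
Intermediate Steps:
r(p) = 6 - p
t(B, E) = E*(-7 + E)
w = -422 (w = 33 - 455 = -422)
w - 1/t(r(3), b) = -422 - 1/((-164*(-7 - 164))) = -422 - 1/((-164*(-171))) = -422 - 1/28044 = -11834569/28044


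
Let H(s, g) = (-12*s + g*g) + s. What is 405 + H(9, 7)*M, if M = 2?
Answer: 305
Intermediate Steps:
H(s, g) = g² - 11*s (H(s, g) = (-12*s + g²) + s = (g² - 12*s) + s = g² - 11*s)
405 + H(9, 7)*M = 405 + (7² - 11*9)*2 = 405 + (49 - 99)*2 = 405 - 50*2 = 405 - 100 = 305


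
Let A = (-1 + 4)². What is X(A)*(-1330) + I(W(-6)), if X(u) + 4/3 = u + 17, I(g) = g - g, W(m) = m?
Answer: -98420/3 ≈ -32807.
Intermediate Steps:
I(g) = 0
A = 9 (A = 3² = 9)
X(u) = 47/3 + u (X(u) = -4/3 + (u + 17) = -4/3 + (17 + u) = 47/3 + u)
X(A)*(-1330) + I(W(-6)) = (47/3 + 9)*(-1330) + 0 = (74/3)*(-1330) + 0 = -98420/3 + 0 = -98420/3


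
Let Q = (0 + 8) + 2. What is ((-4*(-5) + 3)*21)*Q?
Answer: 4830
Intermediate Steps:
Q = 10 (Q = 8 + 2 = 10)
((-4*(-5) + 3)*21)*Q = ((-4*(-5) + 3)*21)*10 = ((20 + 3)*21)*10 = (23*21)*10 = 483*10 = 4830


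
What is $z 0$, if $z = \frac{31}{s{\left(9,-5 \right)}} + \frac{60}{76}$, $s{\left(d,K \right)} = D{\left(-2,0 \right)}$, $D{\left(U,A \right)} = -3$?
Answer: $0$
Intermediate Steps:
$s{\left(d,K \right)} = -3$
$z = - \frac{544}{57}$ ($z = \frac{31}{-3} + \frac{60}{76} = 31 \left(- \frac{1}{3}\right) + 60 \cdot \frac{1}{76} = - \frac{31}{3} + \frac{15}{19} = - \frac{544}{57} \approx -9.5439$)
$z 0 = \left(- \frac{544}{57}\right) 0 = 0$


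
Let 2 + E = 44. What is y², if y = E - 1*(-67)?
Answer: 11881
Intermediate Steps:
E = 42 (E = -2 + 44 = 42)
y = 109 (y = 42 - 1*(-67) = 42 + 67 = 109)
y² = 109² = 11881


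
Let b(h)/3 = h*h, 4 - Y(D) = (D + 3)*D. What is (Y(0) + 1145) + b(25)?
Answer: 3024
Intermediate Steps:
Y(D) = 4 - D*(3 + D) (Y(D) = 4 - (D + 3)*D = 4 - (3 + D)*D = 4 - D*(3 + D))
b(h) = 3*h**2 (b(h) = 3*(h*h) = 3*h**2)
(Y(0) + 1145) + b(25) = ((4 - 1*0**2 - 3*0) + 1145) + 3*25**2 = ((4 - 1*0 + 0) + 1145) + 3*625 = ((4 + 0 + 0) + 1145) + 1875 = (4 + 1145) + 1875 = 1149 + 1875 = 3024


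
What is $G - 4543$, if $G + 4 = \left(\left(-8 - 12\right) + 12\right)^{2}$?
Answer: $-4483$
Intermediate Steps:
$G = 60$ ($G = -4 + \left(\left(-8 - 12\right) + 12\right)^{2} = -4 + \left(-20 + 12\right)^{2} = -4 + \left(-8\right)^{2} = -4 + 64 = 60$)
$G - 4543 = 60 - 4543 = -4483$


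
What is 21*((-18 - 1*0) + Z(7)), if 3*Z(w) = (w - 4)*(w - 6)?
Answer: -357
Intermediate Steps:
Z(w) = (-6 + w)*(-4 + w)/3 (Z(w) = ((w - 4)*(w - 6))/3 = ((-4 + w)*(-6 + w))/3 = ((-6 + w)*(-4 + w))/3 = (-6 + w)*(-4 + w)/3)
21*((-18 - 1*0) + Z(7)) = 21*((-18 - 1*0) + (8 - 10/3*7 + (⅓)*7²)) = 21*((-18 + 0) + (8 - 70/3 + (⅓)*49)) = 21*(-18 + (8 - 70/3 + 49/3)) = 21*(-18 + 1) = 21*(-17) = -357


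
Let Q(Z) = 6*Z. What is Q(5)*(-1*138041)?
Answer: -4141230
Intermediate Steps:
Q(5)*(-1*138041) = (6*5)*(-1*138041) = 30*(-138041) = -4141230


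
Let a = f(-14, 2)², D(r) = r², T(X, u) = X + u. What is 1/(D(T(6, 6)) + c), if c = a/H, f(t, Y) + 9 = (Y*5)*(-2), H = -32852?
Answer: 32852/4729847 ≈ 0.0069457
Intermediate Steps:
f(t, Y) = -9 - 10*Y (f(t, Y) = -9 + (Y*5)*(-2) = -9 + (5*Y)*(-2) = -9 - 10*Y)
a = 841 (a = (-9 - 10*2)² = (-9 - 20)² = (-29)² = 841)
c = -841/32852 (c = 841/(-32852) = 841*(-1/32852) = -841/32852 ≈ -0.025600)
1/(D(T(6, 6)) + c) = 1/((6 + 6)² - 841/32852) = 1/(12² - 841/32852) = 1/(144 - 841/32852) = 1/(4729847/32852) = 32852/4729847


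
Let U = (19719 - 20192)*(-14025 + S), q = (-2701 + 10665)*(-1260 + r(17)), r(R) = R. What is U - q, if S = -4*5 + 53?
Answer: 16517468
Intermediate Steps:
S = 33 (S = -20 + 53 = 33)
q = -9899252 (q = (-2701 + 10665)*(-1260 + 17) = 7964*(-1243) = -9899252)
U = 6618216 (U = (19719 - 20192)*(-14025 + 33) = -473*(-13992) = 6618216)
U - q = 6618216 - 1*(-9899252) = 6618216 + 9899252 = 16517468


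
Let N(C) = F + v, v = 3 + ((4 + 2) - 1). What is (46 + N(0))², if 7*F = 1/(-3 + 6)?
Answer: 1288225/441 ≈ 2921.1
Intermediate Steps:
v = 8 (v = 3 + (6 - 1) = 3 + 5 = 8)
F = 1/21 (F = 1/(7*(-3 + 6)) = (⅐)/3 = (⅐)*(⅓) = 1/21 ≈ 0.047619)
N(C) = 169/21 (N(C) = 1/21 + 8 = 169/21)
(46 + N(0))² = (46 + 169/21)² = (1135/21)² = 1288225/441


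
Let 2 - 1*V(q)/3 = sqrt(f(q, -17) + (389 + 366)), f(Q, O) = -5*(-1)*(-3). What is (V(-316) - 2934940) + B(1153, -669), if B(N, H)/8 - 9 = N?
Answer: -2925638 - 6*sqrt(185) ≈ -2.9257e+6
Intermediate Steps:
B(N, H) = 72 + 8*N
f(Q, O) = -15 (f(Q, O) = 5*(-3) = -15)
V(q) = 6 - 6*sqrt(185) (V(q) = 6 - 3*sqrt(-15 + (389 + 366)) = 6 - 3*sqrt(-15 + 755) = 6 - 6*sqrt(185))
(V(-316) - 2934940) + B(1153, -669) = ((6 - 6*sqrt(185)) - 2934940) + (72 + 8*1153) = (-2934934 - 6*sqrt(185)) + (72 + 9224) = (-2934934 - 6*sqrt(185)) + 9296 = -2925638 - 6*sqrt(185)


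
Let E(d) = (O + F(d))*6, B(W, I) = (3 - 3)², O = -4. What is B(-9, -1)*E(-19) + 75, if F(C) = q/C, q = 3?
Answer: 75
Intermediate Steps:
F(C) = 3/C
B(W, I) = 0 (B(W, I) = 0² = 0)
E(d) = -24 + 18/d (E(d) = (-4 + 3/d)*6 = -24 + 18/d)
B(-9, -1)*E(-19) + 75 = 0*(-24 + 18/(-19)) + 75 = 0*(-24 + 18*(-1/19)) + 75 = 0*(-24 - 18/19) + 75 = 0*(-474/19) + 75 = 0 + 75 = 75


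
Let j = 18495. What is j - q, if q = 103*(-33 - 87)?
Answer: 30855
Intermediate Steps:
q = -12360 (q = 103*(-120) = -12360)
j - q = 18495 - 1*(-12360) = 18495 + 12360 = 30855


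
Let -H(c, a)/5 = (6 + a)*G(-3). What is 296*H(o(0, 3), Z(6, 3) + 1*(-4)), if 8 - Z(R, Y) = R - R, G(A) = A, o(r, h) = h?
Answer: 44400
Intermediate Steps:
Z(R, Y) = 8 (Z(R, Y) = 8 - (R - R) = 8 - 1*0 = 8 + 0 = 8)
H(c, a) = 90 + 15*a (H(c, a) = -5*(6 + a)*(-3) = -5*(-18 - 3*a) = 90 + 15*a)
296*H(o(0, 3), Z(6, 3) + 1*(-4)) = 296*(90 + 15*(8 + 1*(-4))) = 296*(90 + 15*(8 - 4)) = 296*(90 + 15*4) = 296*(90 + 60) = 296*150 = 44400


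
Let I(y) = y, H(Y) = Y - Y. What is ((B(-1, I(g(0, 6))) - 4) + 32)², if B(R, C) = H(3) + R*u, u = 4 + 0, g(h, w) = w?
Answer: 576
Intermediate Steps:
H(Y) = 0
u = 4
B(R, C) = 4*R (B(R, C) = 0 + R*4 = 0 + 4*R = 4*R)
((B(-1, I(g(0, 6))) - 4) + 32)² = ((4*(-1) - 4) + 32)² = ((-4 - 4) + 32)² = (-8 + 32)² = 24² = 576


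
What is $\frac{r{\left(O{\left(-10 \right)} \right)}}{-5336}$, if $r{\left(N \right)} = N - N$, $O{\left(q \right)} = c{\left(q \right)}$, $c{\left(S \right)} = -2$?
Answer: $0$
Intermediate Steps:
$O{\left(q \right)} = -2$
$r{\left(N \right)} = 0$
$\frac{r{\left(O{\left(-10 \right)} \right)}}{-5336} = \frac{0}{-5336} = 0 \left(- \frac{1}{5336}\right) = 0$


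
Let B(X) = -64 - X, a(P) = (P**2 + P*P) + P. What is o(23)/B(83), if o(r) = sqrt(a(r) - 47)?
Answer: -sqrt(1034)/147 ≈ -0.21875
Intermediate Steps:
a(P) = P + 2*P**2 (a(P) = (P**2 + P**2) + P = 2*P**2 + P = P + 2*P**2)
o(r) = sqrt(-47 + r*(1 + 2*r)) (o(r) = sqrt(r*(1 + 2*r) - 47) = sqrt(-47 + r*(1 + 2*r)))
o(23)/B(83) = sqrt(-47 + 23*(1 + 2*23))/(-64 - 1*83) = sqrt(-47 + 23*(1 + 46))/(-64 - 83) = sqrt(-47 + 23*47)/(-147) = sqrt(-47 + 1081)*(-1/147) = sqrt(1034)*(-1/147) = -sqrt(1034)/147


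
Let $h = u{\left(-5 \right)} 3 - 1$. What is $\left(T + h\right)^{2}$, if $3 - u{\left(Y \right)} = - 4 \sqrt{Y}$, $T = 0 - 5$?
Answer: $-711 + 72 i \sqrt{5} \approx -711.0 + 161.0 i$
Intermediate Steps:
$T = -5$ ($T = 0 - 5 = -5$)
$u{\left(Y \right)} = 3 + 4 \sqrt{Y}$ ($u{\left(Y \right)} = 3 - - 4 \sqrt{Y} = 3 + 4 \sqrt{Y}$)
$h = 8 + 12 i \sqrt{5}$ ($h = \left(3 + 4 \sqrt{-5}\right) 3 - 1 = \left(3 + 4 i \sqrt{5}\right) 3 - 1 = \left(9 + 12 i \sqrt{5}\right) - 1 = 8 + 12 i \sqrt{5} \approx 8.0 + 26.833 i$)
$\left(T + h\right)^{2} = \left(-5 + \left(8 + 12 i \sqrt{5}\right)\right)^{2} = \left(3 + 12 i \sqrt{5}\right)^{2}$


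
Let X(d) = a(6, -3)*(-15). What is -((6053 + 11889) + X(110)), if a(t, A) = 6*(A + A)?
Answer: -18482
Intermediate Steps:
a(t, A) = 12*A (a(t, A) = 6*(2*A) = 12*A)
X(d) = 540 (X(d) = (12*(-3))*(-15) = -36*(-15) = 540)
-((6053 + 11889) + X(110)) = -((6053 + 11889) + 540) = -(17942 + 540) = -1*18482 = -18482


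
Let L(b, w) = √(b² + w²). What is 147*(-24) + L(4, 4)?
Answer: -3528 + 4*√2 ≈ -3522.3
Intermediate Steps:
147*(-24) + L(4, 4) = 147*(-24) + √(4² + 4²) = -3528 + √(16 + 16) = -3528 + √32 = -3528 + 4*√2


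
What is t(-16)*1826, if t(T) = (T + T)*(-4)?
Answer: 233728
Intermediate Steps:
t(T) = -8*T (t(T) = (2*T)*(-4) = -8*T)
t(-16)*1826 = -8*(-16)*1826 = 128*1826 = 233728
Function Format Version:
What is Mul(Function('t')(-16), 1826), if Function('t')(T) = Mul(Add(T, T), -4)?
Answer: 233728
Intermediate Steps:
Function('t')(T) = Mul(-8, T) (Function('t')(T) = Mul(Mul(2, T), -4) = Mul(-8, T))
Mul(Function('t')(-16), 1826) = Mul(Mul(-8, -16), 1826) = Mul(128, 1826) = 233728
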